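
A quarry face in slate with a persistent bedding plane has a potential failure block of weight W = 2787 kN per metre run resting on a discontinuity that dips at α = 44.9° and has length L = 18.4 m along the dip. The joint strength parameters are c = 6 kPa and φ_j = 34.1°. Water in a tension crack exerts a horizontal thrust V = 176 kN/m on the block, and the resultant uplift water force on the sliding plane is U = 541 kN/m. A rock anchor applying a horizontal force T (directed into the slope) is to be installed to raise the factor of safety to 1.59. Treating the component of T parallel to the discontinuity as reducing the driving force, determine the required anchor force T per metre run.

Resolving forces along and normal to the sliding plane, with the horizontal anchor force T adding T·sinα to the effective normal force and T·cosα acting up the plane against the driving force:
FS = [cL + (W cosα − U − V sinα + T sinα) tanφ_j] / [W sinα + V cosα − T cosα]
Without the anchor: N' = 1308.9 kN/m, driving T_d = 2091.9 kN/m, resisting R = 6·18.4 + 1308.9·tan34.1° = 996.6 kN/m, FS = 0.48.
Setting FS = 1.59 and solving for T:
1.59·(2091.9 − T cos44.9°) = 996.6 + T sin44.9°·tan34.1°
T·(sin44.9°·tan34.1° + 1.59·cos44.9°) = 1.59·2091.9 − 996.6
T·(0.7059·0.6771 + 1.59·0.7083) = 3326.2 − 996.6 = 2329.6
T·1.6042 = 2329.6
T = 1452.2 kN/m

T = 1452 kN/m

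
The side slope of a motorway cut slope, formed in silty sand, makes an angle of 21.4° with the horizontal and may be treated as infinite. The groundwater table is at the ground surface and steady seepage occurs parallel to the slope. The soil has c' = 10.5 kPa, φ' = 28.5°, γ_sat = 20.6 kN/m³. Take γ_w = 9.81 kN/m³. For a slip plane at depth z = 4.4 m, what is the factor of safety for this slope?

FS = 1.07

With seepage parallel to the slope and the water table at the surface, the effective normal stress on the slip plane uses the buoyant unit weight γ' = γ_sat − γ_w while the driving shear stress uses γ_sat:
FS = [c' + γ' z cos²β tanφ'] / [γ_sat z sinβ cosβ]
γ' = 20.6 − 9.81 = 10.79 kN/m³
Numerator = 10.5 + 10.79·4.4·cos²21.4°·tan28.5° = 10.5 + 10.79·4.4·0.8669·0.5430 = 32.845 kPa
Denominator = 20.6·4.4·sin21.4°·cos21.4° = 20.6·4.4·0.3649·0.9311 = 30.792 kPa
FS = 32.845 / 30.792 = 1.067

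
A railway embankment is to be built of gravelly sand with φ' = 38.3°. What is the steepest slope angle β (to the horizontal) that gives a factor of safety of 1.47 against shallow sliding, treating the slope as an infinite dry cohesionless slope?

For an infinite dry cohesionless slope FS = tanφ'/tanβ, so tanβ = tanφ' / FS.
tanβ = tan38.3° / 1.47 = 0.7898 / 1.47 = 0.5372
β = arctan(0.5372) = 28.25°

β = 28.2°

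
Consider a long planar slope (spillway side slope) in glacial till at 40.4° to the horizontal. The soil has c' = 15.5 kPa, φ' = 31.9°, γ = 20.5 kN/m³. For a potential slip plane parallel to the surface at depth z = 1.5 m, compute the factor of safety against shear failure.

FS = 1.75

For an infinite slope with a slip plane parallel to the surface (no pore pressure): FS = [c' + γz cos²β tanφ'] / [γz sinβ cosβ].
γz = 20.5·1.5 = 30.75 kN/m²
Numerator = 15.5 + 30.75·cos²40.4°·tan31.9° = 15.5 + 30.75·0.5799·0.6224 = 26.600 kPa
Denominator = 30.75·sin40.4°·cos40.4° = 30.75·0.6481·0.7615 = 15.177 kPa
FS = 26.600 / 15.177 = 1.753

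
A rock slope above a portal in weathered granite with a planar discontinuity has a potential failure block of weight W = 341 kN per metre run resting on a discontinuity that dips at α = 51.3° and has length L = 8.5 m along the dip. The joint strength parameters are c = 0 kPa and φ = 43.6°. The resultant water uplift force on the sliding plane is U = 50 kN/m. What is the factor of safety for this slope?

Resolving the block weight along and normal to the plane and applying the Mohr–Coulomb strength on the joint:
N' = W cosα − U = 341·cos51.3° − 50 = 163.2 kN/m
Driving force T = W sinα = 341·sin51.3° = 266.1 kN/m
Resisting force R = c·L + N'·tanφ = 0·8.5 + 163.2·tan43.6° = 0.0 + 155.4 = 155.4 kN/m
FS = R / T = 155.4 / 266.1 = 0.584

FS = 0.58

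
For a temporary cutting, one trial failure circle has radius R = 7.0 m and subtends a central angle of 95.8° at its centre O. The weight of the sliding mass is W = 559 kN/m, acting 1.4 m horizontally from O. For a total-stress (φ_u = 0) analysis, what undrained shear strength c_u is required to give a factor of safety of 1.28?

c_u = 12.2 kPa

FS = c_u·L_a·R / (W·d), so c_u = FS·W·d / (L_a·R).
Arc length L_a = R·θ = 7.0·(95.8°·π/180) = 7.0·1.6720 = 11.70 m
c_u = 1.28·559·1.4 / (11.70·7.0) = 1001.7 / 81.93 = 12.23 kPa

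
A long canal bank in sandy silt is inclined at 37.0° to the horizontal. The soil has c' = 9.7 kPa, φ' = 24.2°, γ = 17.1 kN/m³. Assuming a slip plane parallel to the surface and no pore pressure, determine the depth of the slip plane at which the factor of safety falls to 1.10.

z = 2.34 m

Setting FS = 1.10 in FS = [c' + γz cos²β tanφ'] / [γz sinβ cosβ] and solving for z:
z = c' / [γ cosβ (FS·sinβ − cosβ·tanφ')]
  = 9.7 / [17.1·cos37.0°·(1.10·sin37.0° − cos37.0°·tan24.2°)]
  = 9.7 / [17.1·0.7986·(1.10·0.6018 − 0.7986·0.4494)]
  = 9.7 / 4.1390 = 2.344 m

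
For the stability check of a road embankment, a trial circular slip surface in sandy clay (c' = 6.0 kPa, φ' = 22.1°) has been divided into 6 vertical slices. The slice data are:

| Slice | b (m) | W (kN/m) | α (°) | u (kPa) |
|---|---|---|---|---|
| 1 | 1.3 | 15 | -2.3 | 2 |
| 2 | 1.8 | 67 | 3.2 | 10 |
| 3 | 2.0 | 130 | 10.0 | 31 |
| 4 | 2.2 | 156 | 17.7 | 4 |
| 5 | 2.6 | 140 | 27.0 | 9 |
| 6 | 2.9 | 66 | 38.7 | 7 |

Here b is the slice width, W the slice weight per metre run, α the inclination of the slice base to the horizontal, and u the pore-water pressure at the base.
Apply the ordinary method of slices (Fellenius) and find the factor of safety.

FS = 1.36

Ordinary method of slices: FS = Σ[c'·Δl_i + (W_i cosα_i − u_i·Δl_i)·tanφ'] / Σ W_i sinα_i, with Δl_i = b_i / cosα_i.
Slice 1: Δl = 1.3/cos(-2.3°) = 1.301 m; N'_1 = 15·cos(-2.3°) − 2·1.301 = 12.4; c'Δl = 7.81; W sinα = -0.6
Slice 2: Δl = 1.8/cos3.2° = 1.803 m; N'_2 = 67·cos3.2° − 10·1.803 = 48.9; c'Δl = 10.82; W sinα = 3.7
Slice 3: Δl = 2.0/cos10.0° = 2.031 m; N'_3 = 130·cos10.0° − 31·2.031 = 65.1; c'Δl = 12.19; W sinα = 22.6
Slice 4: Δl = 2.2/cos17.7° = 2.309 m; N'_4 = 156·cos17.7° − 4·2.309 = 139.4; c'Δl = 13.86; W sinα = 47.4
Slice 5: Δl = 2.6/cos27.0° = 2.918 m; N'_5 = 140·cos27.0° − 9·2.918 = 98.5; c'Δl = 17.51; W sinα = 63.6
Slice 6: Δl = 2.9/cos38.7° = 3.716 m; N'_6 = 66·cos38.7° − 7·3.716 = 25.5; c'Δl = 22.30; W sinα = 41.3
Σc'Δl = 84.5 kN/m; ΣN' = 389.7 kN/m; ΣW sinα = 178.0 kN/m
Resisting = 84.5 + 389.7·tan22.1° = 84.5 + 158.2 = 242.7 kN/m
FS = 242.7 / 178.0 = 1.364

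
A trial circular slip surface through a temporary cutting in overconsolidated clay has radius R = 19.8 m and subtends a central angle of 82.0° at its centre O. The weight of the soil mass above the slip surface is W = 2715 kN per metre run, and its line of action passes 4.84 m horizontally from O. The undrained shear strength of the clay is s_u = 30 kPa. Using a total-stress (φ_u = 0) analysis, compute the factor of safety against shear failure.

Taking moments about the centre O, the resisting moment is provided by the undrained shear strength acting along the arc:
Arc length L_a = R·θ = 19.8·(82.0°·π/180) = 19.8·1.4312 = 28.34 m
M_R = s_u·L_a·R = 30·28.34·19.8 = 16832.3 kN·m/m
M_D = W·d = 2715·4.84 = 13140.6 kN·m/m
FS = M_R / M_D = 16832.3 / 13140.6 = 1.281

FS = 1.28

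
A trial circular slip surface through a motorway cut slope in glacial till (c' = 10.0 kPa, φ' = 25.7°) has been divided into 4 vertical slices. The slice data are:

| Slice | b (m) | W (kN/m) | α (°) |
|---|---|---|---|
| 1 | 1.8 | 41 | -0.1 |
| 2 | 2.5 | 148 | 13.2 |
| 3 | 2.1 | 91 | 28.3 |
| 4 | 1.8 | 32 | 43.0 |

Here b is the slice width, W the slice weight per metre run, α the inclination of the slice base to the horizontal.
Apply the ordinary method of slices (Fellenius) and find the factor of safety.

FS = 2.34

Ordinary method of slices: FS = Σ[c'·Δl_i + (W_i cosα_i)·tanφ'] / Σ W_i sinα_i, with Δl_i = b_i / cosα_i.
Slice 1: Δl = 1.8/cos(-0.1°) = 1.800 m; N'_1 = 41·cos(-0.1°) = 41.0; c'Δl = 18.00; W sinα = -0.1
Slice 2: Δl = 2.5/cos13.2° = 2.568 m; N'_2 = 148·cos13.2° = 144.1; c'Δl = 25.68; W sinα = 33.8
Slice 3: Δl = 2.1/cos28.3° = 2.385 m; N'_3 = 91·cos28.3° = 80.1; c'Δl = 23.85; W sinα = 43.1
Slice 4: Δl = 1.8/cos43.0° = 2.461 m; N'_4 = 32·cos43.0° = 23.4; c'Δl = 24.61; W sinα = 21.8
Σc'Δl = 92.1 kN/m; ΣN' = 288.6 kN/m; ΣW sinα = 98.7 kN/m
Resisting = 92.1 + 288.6·tan25.7° = 92.1 + 138.9 = 231.0 kN/m
FS = 231.0 / 98.7 = 2.341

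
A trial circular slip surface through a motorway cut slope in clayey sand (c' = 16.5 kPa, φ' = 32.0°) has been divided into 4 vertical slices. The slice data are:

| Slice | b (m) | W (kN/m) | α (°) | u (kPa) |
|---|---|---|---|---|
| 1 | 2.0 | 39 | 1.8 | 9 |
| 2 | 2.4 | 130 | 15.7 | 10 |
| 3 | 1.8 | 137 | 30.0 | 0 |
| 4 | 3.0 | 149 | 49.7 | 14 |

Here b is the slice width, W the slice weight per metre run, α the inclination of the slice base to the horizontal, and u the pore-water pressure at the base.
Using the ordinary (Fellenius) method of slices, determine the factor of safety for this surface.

FS = 1.62

Ordinary method of slices: FS = Σ[c'·Δl_i + (W_i cosα_i − u_i·Δl_i)·tanφ'] / Σ W_i sinα_i, with Δl_i = b_i / cosα_i.
Slice 1: Δl = 2.0/cos1.8° = 2.001 m; N'_1 = 39·cos1.8° − 9·2.001 = 21.0; c'Δl = 33.02; W sinα = 1.2
Slice 2: Δl = 2.4/cos15.7° = 2.493 m; N'_2 = 130·cos15.7° − 10·2.493 = 100.2; c'Δl = 41.13; W sinα = 35.2
Slice 3: Δl = 1.8/cos30.0° = 2.078 m; N'_3 = 137·cos30.0° − 0·2.078 = 118.6; c'Δl = 34.29; W sinα = 68.5
Slice 4: Δl = 3.0/cos49.7° = 4.638 m; N'_4 = 149·cos49.7° − 14·4.638 = 31.4; c'Δl = 76.53; W sinα = 113.6
Σc'Δl = 185.0 kN/m; ΣN' = 271.3 kN/m; ΣW sinα = 218.5 kN/m
Resisting = 185.0 + 271.3·tan32.0° = 185.0 + 169.5 = 354.5 kN/m
FS = 354.5 / 218.5 = 1.622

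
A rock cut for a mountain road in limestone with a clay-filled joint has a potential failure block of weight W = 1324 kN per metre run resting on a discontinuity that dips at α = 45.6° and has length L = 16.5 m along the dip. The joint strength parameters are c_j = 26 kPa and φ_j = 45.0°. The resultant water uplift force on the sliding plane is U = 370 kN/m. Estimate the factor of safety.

FS = 1.04

Resolving the block weight along and normal to the plane and applying the Mohr–Coulomb strength on the joint:
N' = W cosα − U = 1324·cos45.6° − 370 = 556.4 kN/m
Driving force T = W sinα = 1324·sin45.6° = 946.0 kN/m
Resisting force R = c_j·L + N'·tanφ_j = 26·16.5 + 556.4·tan45.0° = 429.0 + 556.4 = 985.4 kN/m
FS = R / T = 985.4 / 946.0 = 1.042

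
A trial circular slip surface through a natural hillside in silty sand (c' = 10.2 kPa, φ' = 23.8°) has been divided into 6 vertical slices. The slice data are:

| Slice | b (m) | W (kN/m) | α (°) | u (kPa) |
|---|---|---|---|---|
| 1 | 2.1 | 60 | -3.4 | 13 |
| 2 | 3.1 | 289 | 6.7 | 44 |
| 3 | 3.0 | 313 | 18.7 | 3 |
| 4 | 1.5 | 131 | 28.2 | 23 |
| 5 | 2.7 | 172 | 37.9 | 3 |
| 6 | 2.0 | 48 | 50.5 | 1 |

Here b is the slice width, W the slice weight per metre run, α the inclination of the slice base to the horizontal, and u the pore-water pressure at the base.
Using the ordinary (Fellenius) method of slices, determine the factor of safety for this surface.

FS = 1.43

Ordinary method of slices: FS = Σ[c'·Δl_i + (W_i cosα_i − u_i·Δl_i)·tanφ'] / Σ W_i sinα_i, with Δl_i = b_i / cosα_i.
Slice 1: Δl = 2.1/cos(-3.4°) = 2.104 m; N'_1 = 60·cos(-3.4°) − 13·2.104 = 32.5; c'Δl = 21.46; W sinα = -3.6
Slice 2: Δl = 3.1/cos6.7° = 3.121 m; N'_2 = 289·cos6.7° − 44·3.121 = 149.7; c'Δl = 31.84; W sinα = 33.7
Slice 3: Δl = 3.0/cos18.7° = 3.167 m; N'_3 = 313·cos18.7° − 3·3.167 = 287.0; c'Δl = 32.31; W sinα = 100.4
Slice 4: Δl = 1.5/cos28.2° = 1.702 m; N'_4 = 131·cos28.2° − 23·1.702 = 76.3; c'Δl = 17.36; W sinα = 61.9
Slice 5: Δl = 2.7/cos37.9° = 3.422 m; N'_5 = 172·cos37.9° − 3·3.422 = 125.5; c'Δl = 34.90; W sinα = 105.7
Slice 6: Δl = 2.0/cos50.5° = 3.144 m; N'_6 = 48·cos50.5° − 1·3.144 = 27.4; c'Δl = 32.07; W sinα = 37.0
Σc'Δl = 169.9 kN/m; ΣN' = 698.4 kN/m; ΣW sinα = 335.1 kN/m
Resisting = 169.9 + 698.4·tan23.8° = 169.9 + 308.0 = 477.9 kN/m
FS = 477.9 / 335.1 = 1.426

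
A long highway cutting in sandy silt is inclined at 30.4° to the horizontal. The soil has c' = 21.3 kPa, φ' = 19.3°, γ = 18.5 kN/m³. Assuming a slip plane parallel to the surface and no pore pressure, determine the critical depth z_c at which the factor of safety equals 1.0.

Setting FS = 1.00 in FS = [c' + γz cos²β tanφ'] / [γz sinβ cosβ] and solving for z:
z = c' / [γ cosβ (FS·sinβ − cosβ·tanφ')]
  = 21.3 / [18.5·cos30.4°·(1.00·sin30.4° − cos30.4°·tan19.3°)]
  = 21.3 / [18.5·0.8625·(1.00·0.5060 − 0.8625·0.3502)]
  = 21.3 / 3.2549 = 6.544 m

z_c = 6.54 m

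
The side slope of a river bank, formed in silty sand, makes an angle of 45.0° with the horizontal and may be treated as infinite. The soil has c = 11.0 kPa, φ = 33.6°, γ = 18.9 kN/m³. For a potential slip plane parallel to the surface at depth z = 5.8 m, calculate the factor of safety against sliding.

FS = 0.87

For an infinite slope with a slip plane parallel to the surface (no pore pressure): FS = [c + γz cos²β tanφ] / [γz sinβ cosβ].
γz = 18.9·5.8 = 109.62 kN/m²
Numerator = 11.0 + 109.62·cos²45.0°·tan33.6° = 11.0 + 109.62·0.5000·0.6644 = 47.416 kPa
Denominator = 109.62·sin45.0°·cos45.0° = 109.62·0.7071·0.7071 = 54.810 kPa
FS = 47.416 / 54.810 = 0.865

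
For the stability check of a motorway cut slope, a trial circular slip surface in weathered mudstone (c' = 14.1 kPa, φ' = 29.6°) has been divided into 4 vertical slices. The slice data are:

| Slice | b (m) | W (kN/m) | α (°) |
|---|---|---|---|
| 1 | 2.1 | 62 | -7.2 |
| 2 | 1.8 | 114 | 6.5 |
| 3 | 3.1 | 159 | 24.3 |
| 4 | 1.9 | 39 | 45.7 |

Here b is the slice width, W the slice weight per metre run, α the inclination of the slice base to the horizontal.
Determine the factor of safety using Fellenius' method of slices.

Ordinary method of slices: FS = Σ[c'·Δl_i + (W_i cosα_i)·tanφ'] / Σ W_i sinα_i, with Δl_i = b_i / cosα_i.
Slice 1: Δl = 2.1/cos(-7.2°) = 2.117 m; N'_1 = 62·cos(-7.2°) = 61.5; c'Δl = 29.85; W sinα = -7.8
Slice 2: Δl = 1.8/cos6.5° = 1.812 m; N'_2 = 114·cos6.5° = 113.3; c'Δl = 25.54; W sinα = 12.9
Slice 3: Δl = 3.1/cos24.3° = 3.401 m; N'_3 = 159·cos24.3° = 144.9; c'Δl = 47.96; W sinα = 65.4
Slice 4: Δl = 1.9/cos45.7° = 2.720 m; N'_4 = 39·cos45.7° = 27.2; c'Δl = 38.36; W sinα = 27.9
Σc'Δl = 141.7 kN/m; ΣN' = 346.9 kN/m; ΣW sinα = 98.5 kN/m
Resisting = 141.7 + 346.9·tan29.6° = 141.7 + 197.1 = 338.8 kN/m
FS = 338.8 / 98.5 = 3.440

FS = 3.44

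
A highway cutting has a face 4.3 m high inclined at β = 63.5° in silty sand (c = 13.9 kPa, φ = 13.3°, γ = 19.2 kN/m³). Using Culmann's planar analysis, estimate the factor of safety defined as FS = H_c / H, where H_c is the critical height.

H_c = (4c/γ) · sinβ cosφ / [1 − cos(β − φ)]
    = (4·13.9/19.2) · sin63.5°·cos13.3° / [1 − cos50.2°]
    = 2.896 · 0.8709 / 0.3599 = 7.01 m
FS = H_c / H = 7.01 / 4.3 = 1.630

FS = 1.63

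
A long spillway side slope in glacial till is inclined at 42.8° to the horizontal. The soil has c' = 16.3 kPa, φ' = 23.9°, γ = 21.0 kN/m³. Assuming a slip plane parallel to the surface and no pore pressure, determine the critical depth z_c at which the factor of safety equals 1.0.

z_c = 2.99 m

Setting FS = 1.00 in FS = [c' + γz cos²β tanφ'] / [γz sinβ cosβ] and solving for z:
z = c' / [γ cosβ (FS·sinβ − cosβ·tanφ')]
  = 16.3 / [21.0·cos42.8°·(1.00·sin42.8° − cos42.8°·tan23.9°)]
  = 16.3 / [21.0·0.7337·(1.00·0.6794 − 0.7337·0.4431)]
  = 16.3 / 5.4591 = 2.986 m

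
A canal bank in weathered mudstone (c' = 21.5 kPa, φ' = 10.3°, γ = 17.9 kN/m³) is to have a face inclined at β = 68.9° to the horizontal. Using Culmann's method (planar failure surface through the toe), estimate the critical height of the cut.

Culmann's analysis gives the critical failure plane at α_cr = (β + φ')/2 = (68.9 + 10.3)/2 = 39.6°, and the critical height
H_c = (4c'/γ) · sinβ cosφ' / [1 − cos(β − φ')]
    = (4·21.5/17.9) · sin68.9°·cos10.3° / [1 − cos(58.6°)]
    = 4.804 · 0.9330·0.9839 / [1 − 0.5210]
    = 4.804 · 0.9179 / 0.4790
    = 9.21 m

H_c = 9.21 m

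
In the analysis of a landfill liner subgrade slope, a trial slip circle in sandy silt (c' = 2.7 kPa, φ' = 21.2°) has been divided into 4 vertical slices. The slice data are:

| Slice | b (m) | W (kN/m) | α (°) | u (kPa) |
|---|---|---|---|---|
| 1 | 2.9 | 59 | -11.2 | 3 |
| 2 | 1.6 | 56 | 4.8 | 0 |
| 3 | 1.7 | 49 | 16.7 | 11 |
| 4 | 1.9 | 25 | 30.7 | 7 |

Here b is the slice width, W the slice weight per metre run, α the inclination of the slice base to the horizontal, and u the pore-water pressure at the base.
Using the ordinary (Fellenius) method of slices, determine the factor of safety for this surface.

Ordinary method of slices: FS = Σ[c'·Δl_i + (W_i cosα_i − u_i·Δl_i)·tanφ'] / Σ W_i sinα_i, with Δl_i = b_i / cosα_i.
Slice 1: Δl = 2.9/cos(-11.2°) = 2.956 m; N'_1 = 59·cos(-11.2°) − 3·2.956 = 49.0; c'Δl = 7.98; W sinα = -11.5
Slice 2: Δl = 1.6/cos4.8° = 1.606 m; N'_2 = 56·cos4.8° − 0·1.606 = 55.8; c'Δl = 4.34; W sinα = 4.7
Slice 3: Δl = 1.7/cos16.7° = 1.775 m; N'_3 = 49·cos16.7° − 11·1.775 = 27.4; c'Δl = 4.79; W sinα = 14.1
Slice 4: Δl = 1.9/cos30.7° = 2.210 m; N'_4 = 25·cos30.7° − 7·2.210 = 6.0; c'Δl = 5.97; W sinα = 12.8
Σc'Δl = 23.1 kN/m; ΣN' = 138.2 kN/m; ΣW sinα = 20.1 kN/m
Resisting = 23.1 + 138.2·tan21.2° = 23.1 + 53.6 = 76.7 kN/m
FS = 76.7 / 20.1 = 3.821

FS = 3.82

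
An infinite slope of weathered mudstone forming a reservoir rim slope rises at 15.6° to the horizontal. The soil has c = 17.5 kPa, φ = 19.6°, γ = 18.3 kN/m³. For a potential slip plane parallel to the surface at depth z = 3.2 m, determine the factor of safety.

For an infinite slope with a slip plane parallel to the surface (no pore pressure): FS = [c + γz cos²β tanφ] / [γz sinβ cosβ].
γz = 18.3·3.2 = 58.56 kN/m²
Numerator = 17.5 + 58.56·cos²15.6°·tan19.6° = 17.5 + 58.56·0.9277·0.3561 = 36.844 kPa
Denominator = 58.56·sin15.6°·cos15.6° = 58.56·0.2689·0.9632 = 15.168 kPa
FS = 36.844 / 15.168 = 2.429

FS = 2.43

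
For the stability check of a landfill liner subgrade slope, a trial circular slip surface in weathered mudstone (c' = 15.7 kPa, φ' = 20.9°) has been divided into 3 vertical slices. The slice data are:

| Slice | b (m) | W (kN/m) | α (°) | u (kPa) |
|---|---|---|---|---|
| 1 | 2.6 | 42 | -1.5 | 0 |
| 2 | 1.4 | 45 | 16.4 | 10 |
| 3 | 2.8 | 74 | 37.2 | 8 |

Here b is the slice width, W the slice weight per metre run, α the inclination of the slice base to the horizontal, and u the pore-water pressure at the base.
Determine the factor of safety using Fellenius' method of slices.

FS = 2.80

Ordinary method of slices: FS = Σ[c'·Δl_i + (W_i cosα_i − u_i·Δl_i)·tanφ'] / Σ W_i sinα_i, with Δl_i = b_i / cosα_i.
Slice 1: Δl = 2.6/cos(-1.5°) = 2.601 m; N'_1 = 42·cos(-1.5°) − 0·2.601 = 42.0; c'Δl = 40.83; W sinα = -1.1
Slice 2: Δl = 1.4/cos16.4° = 1.459 m; N'_2 = 45·cos16.4° − 10·1.459 = 28.6; c'Δl = 22.91; W sinα = 12.7
Slice 3: Δl = 2.8/cos37.2° = 3.515 m; N'_3 = 74·cos37.2° − 8·3.515 = 30.8; c'Δl = 55.19; W sinα = 44.7
Σc'Δl = 118.9 kN/m; ΣN' = 101.4 kN/m; ΣW sinα = 56.3 kN/m
Resisting = 118.9 + 101.4·tan20.9° = 118.9 + 38.7 = 157.6 kN/m
FS = 157.6 / 56.3 = 2.798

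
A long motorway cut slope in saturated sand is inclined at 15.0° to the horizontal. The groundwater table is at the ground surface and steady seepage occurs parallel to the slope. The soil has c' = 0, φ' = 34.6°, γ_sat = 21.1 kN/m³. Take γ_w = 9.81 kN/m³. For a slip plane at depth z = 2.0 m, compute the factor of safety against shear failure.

FS = 1.38

With seepage parallel to the slope and the water table at the surface, the effective normal stress on the slip plane uses the buoyant unit weight γ' = γ_sat − γ_w while the driving shear stress uses γ_sat:
FS = [c' + γ' z cos²β tanφ'] / [γ_sat z sinβ cosβ]
(For c' = 0 this reduces to FS = (γ'/γ_sat)·tanφ'/tanβ.)
γ' = 21.1 − 9.81 = 11.29 kN/m³
Numerator = 0.0 + 11.29·2.0·cos²15.0°·tan34.6° = 0.0 + 11.29·2.0·0.9330·0.6899 = 14.533 kPa
Denominator = 21.1·2.0·sin15.0°·cos15.0° = 21.1·2.0·0.2588·0.9659 = 10.550 kPa
FS = 14.533 / 10.550 = 1.378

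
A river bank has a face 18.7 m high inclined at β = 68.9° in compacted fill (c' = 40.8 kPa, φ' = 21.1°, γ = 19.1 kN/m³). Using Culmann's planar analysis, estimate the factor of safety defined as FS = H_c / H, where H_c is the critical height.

FS = 1.21

H_c = (4c'/γ) · sinβ cosφ' / [1 − cos(β − φ')]
    = (4·40.8/19.1) · sin68.9°·cos21.1° / [1 − cos47.8°]
    = 8.545 · 0.8704 / 0.3283 = 22.65 m
FS = H_c / H = 22.65 / 18.7 = 1.211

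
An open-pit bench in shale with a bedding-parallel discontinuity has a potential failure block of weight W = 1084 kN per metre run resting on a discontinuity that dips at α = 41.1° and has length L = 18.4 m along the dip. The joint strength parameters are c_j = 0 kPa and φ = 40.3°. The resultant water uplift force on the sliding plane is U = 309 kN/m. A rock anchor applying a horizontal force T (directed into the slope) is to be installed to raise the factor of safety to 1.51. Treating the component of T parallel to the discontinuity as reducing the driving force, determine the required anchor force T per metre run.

Resolving forces along and normal to the sliding plane, with the horizontal anchor force T adding T·sinα to the effective normal force and T·cosα acting up the plane against the driving force:
FS = [c_jL + (W cosα − U + T sinα) tanφ] / [W sinα − T cosα]
Without the anchor: N' = 507.9 kN/m, driving T_d = 712.6 kN/m, resisting R = 0·18.4 + 507.9·tan40.3° = 430.7 kN/m, FS = 0.60.
Setting FS = 1.51 and solving for T:
1.51·(712.6 − T cos41.1°) = 430.7 + T sin41.1°·tan40.3°
T·(sin41.1°·tan40.3° + 1.51·cos41.1°) = 1.51·712.6 − 430.7
T·(0.6574·0.8481 + 1.51·0.7536) = 1076.0 − 430.7 = 645.3
T·1.6954 = 645.3
T = 380.6 kN/m

T = 381 kN/m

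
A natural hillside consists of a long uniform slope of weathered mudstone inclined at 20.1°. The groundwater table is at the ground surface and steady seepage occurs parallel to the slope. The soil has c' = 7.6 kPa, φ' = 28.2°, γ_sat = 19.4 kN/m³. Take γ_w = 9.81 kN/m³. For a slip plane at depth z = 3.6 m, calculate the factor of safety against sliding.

With seepage parallel to the slope and the water table at the surface, the effective normal stress on the slip plane uses the buoyant unit weight γ' = γ_sat − γ_w while the driving shear stress uses γ_sat:
FS = [c' + γ' z cos²β tanφ'] / [γ_sat z sinβ cosβ]
γ' = 19.4 − 9.81 = 9.59 kN/m³
Numerator = 7.6 + 9.59·3.6·cos²20.1°·tan28.2° = 7.6 + 9.59·3.6·0.8819·0.5362 = 23.925 kPa
Denominator = 19.4·3.6·sin20.1°·cos20.1° = 19.4·3.6·0.3437·0.9391 = 22.539 kPa
FS = 23.925 / 22.539 = 1.061

FS = 1.06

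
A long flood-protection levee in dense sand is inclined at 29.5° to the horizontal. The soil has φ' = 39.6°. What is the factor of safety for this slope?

FS = 1.46

For a dry cohesionless infinite slope the factor of safety is FS = tanφ' / tanβ.
FS = tan39.6° / tan29.5° = 0.8273 / 0.5658 = 1.462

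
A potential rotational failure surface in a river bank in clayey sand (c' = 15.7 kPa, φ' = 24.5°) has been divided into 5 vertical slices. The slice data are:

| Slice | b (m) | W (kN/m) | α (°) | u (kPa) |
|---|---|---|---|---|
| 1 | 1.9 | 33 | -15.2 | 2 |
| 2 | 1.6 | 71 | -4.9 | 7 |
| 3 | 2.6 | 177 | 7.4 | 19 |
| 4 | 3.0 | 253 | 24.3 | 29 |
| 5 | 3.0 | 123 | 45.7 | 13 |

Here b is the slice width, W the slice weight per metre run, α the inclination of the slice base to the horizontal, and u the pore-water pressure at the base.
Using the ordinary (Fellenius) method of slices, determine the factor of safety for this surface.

FS = 1.94

Ordinary method of slices: FS = Σ[c'·Δl_i + (W_i cosα_i − u_i·Δl_i)·tanφ'] / Σ W_i sinα_i, with Δl_i = b_i / cosα_i.
Slice 1: Δl = 1.9/cos(-15.2°) = 1.969 m; N'_1 = 33·cos(-15.2°) − 2·1.969 = 27.9; c'Δl = 30.91; W sinα = -8.7
Slice 2: Δl = 1.6/cos(-4.9°) = 1.606 m; N'_2 = 71·cos(-4.9°) − 7·1.606 = 59.5; c'Δl = 25.21; W sinα = -6.1
Slice 3: Δl = 2.6/cos7.4° = 2.622 m; N'_3 = 177·cos7.4° − 19·2.622 = 125.7; c'Δl = 41.16; W sinα = 22.8
Slice 4: Δl = 3.0/cos24.3° = 3.292 m; N'_4 = 253·cos24.3° − 29·3.292 = 135.1; c'Δl = 51.68; W sinα = 104.1
Slice 5: Δl = 3.0/cos45.7° = 4.295 m; N'_5 = 123·cos45.7° − 13·4.295 = 30.1; c'Δl = 67.44; W sinα = 88.0
Σc'Δl = 216.4 kN/m; ΣN' = 378.3 kN/m; ΣW sinα = 200.2 kN/m
Resisting = 216.4 + 378.3·tan24.5° = 216.4 + 172.4 = 388.8 kN/m
FS = 388.8 / 200.2 = 1.942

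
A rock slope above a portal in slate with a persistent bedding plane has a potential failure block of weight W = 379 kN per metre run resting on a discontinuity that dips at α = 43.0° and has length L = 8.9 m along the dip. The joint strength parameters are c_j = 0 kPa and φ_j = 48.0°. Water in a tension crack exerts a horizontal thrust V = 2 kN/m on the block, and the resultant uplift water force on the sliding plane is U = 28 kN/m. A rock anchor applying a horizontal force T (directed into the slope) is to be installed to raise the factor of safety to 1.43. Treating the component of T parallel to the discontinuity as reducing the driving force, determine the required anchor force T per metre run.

T = 54 kN/m

Resolving forces along and normal to the sliding plane, with the horizontal anchor force T adding T·sinα to the effective normal force and T·cosα acting up the plane against the driving force:
FS = [c_jL + (W cosα − U − V sinα + T sinα) tanφ_j] / [W sinα + V cosα − T cosα]
Without the anchor: N' = 247.8 kN/m, driving T_d = 259.9 kN/m, resisting R = 0·8.9 + 247.8·tan48.0° = 275.2 kN/m, FS = 1.06.
Setting FS = 1.43 and solving for T:
1.43·(259.9 − T cos43.0°) = 275.2 + T sin43.0°·tan48.0°
T·(sin43.0°·tan48.0° + 1.43·cos43.0°) = 1.43·259.9 − 275.2
T·(0.6820·1.1106 + 1.43·0.7314) = 371.7 − 275.2 = 96.5
T·1.8033 = 96.5
T = 53.5 kN/m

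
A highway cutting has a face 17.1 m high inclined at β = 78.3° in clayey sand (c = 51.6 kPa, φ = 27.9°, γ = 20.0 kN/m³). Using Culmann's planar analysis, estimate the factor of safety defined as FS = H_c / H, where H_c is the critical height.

FS = 1.44

H_c = (4c/γ) · sinβ cosφ / [1 − cos(β − φ)]
    = (4·51.6/20.0) · sin78.3°·cos27.9° / [1 − cos50.4°]
    = 10.320 · 0.8654 / 0.3626 = 24.63 m
FS = H_c / H = 24.63 / 17.1 = 1.440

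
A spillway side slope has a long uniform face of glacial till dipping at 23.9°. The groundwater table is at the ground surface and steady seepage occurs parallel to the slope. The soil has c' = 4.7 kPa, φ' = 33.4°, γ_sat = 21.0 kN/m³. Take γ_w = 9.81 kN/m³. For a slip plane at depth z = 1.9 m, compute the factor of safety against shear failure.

FS = 1.11

With seepage parallel to the slope and the water table at the surface, the effective normal stress on the slip plane uses the buoyant unit weight γ' = γ_sat − γ_w while the driving shear stress uses γ_sat:
FS = [c' + γ' z cos²β tanφ'] / [γ_sat z sinβ cosβ]
γ' = 21.0 − 9.81 = 11.19 kN/m³
Numerator = 4.7 + 11.19·1.9·cos²23.9°·tan33.4° = 4.7 + 11.19·1.9·0.8359·0.6594 = 16.418 kPa
Denominator = 21.0·1.9·sin23.9°·cos23.9° = 21.0·1.9·0.4051·0.9143 = 14.779 kPa
FS = 16.418 / 14.779 = 1.111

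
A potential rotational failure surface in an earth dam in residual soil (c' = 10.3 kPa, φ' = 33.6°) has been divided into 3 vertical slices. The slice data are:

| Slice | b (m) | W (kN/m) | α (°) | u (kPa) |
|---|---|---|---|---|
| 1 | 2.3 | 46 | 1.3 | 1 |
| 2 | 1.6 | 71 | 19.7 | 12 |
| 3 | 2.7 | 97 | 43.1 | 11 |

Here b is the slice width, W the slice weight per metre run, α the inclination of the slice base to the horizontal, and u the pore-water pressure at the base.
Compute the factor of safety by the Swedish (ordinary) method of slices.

FS = 1.74

Ordinary method of slices: FS = Σ[c'·Δl_i + (W_i cosα_i − u_i·Δl_i)·tanφ'] / Σ W_i sinα_i, with Δl_i = b_i / cosα_i.
Slice 1: Δl = 2.3/cos1.3° = 2.301 m; N'_1 = 46·cos1.3° − 1·2.301 = 43.7; c'Δl = 23.70; W sinα = 1.0
Slice 2: Δl = 1.6/cos19.7° = 1.699 m; N'_2 = 71·cos19.7° − 12·1.699 = 46.5; c'Δl = 17.50; W sinα = 23.9
Slice 3: Δl = 2.7/cos43.1° = 3.698 m; N'_3 = 97·cos43.1° − 11·3.698 = 30.1; c'Δl = 38.09; W sinα = 66.3
Σc'Δl = 79.3 kN/m; ΣN' = 120.3 kN/m; ΣW sinα = 91.3 kN/m
Resisting = 79.3 + 120.3·tan33.6° = 79.3 + 79.9 = 159.2 kN/m
FS = 159.2 / 91.3 = 1.745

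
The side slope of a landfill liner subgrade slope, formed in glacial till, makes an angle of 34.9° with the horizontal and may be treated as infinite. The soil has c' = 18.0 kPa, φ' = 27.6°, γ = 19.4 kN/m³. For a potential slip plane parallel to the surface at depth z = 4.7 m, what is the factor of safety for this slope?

For an infinite slope with a slip plane parallel to the surface (no pore pressure): FS = [c' + γz cos²β tanφ'] / [γz sinβ cosβ].
γz = 19.4·4.7 = 91.18 kN/m²
Numerator = 18.0 + 91.18·cos²34.9°·tan27.6° = 18.0 + 91.18·0.6726·0.5228 = 50.064 kPa
Denominator = 91.18·sin34.9°·cos34.9° = 91.18·0.5721·0.8202 = 42.786 kPa
FS = 50.064 / 42.786 = 1.170

FS = 1.17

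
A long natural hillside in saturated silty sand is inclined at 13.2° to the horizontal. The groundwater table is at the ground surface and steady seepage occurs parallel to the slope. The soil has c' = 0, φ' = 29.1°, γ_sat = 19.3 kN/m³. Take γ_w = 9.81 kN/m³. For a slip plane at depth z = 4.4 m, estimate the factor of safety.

FS = 1.17

With seepage parallel to the slope and the water table at the surface, the effective normal stress on the slip plane uses the buoyant unit weight γ' = γ_sat − γ_w while the driving shear stress uses γ_sat:
FS = [c' + γ' z cos²β tanφ'] / [γ_sat z sinβ cosβ]
(For c' = 0 this reduces to FS = (γ'/γ_sat)·tanφ'/tanβ.)
γ' = 19.3 − 9.81 = 9.49 kN/m³
Numerator = 0.0 + 9.49·4.4·cos²13.2°·tan29.1° = 0.0 + 9.49·4.4·0.9479·0.5566 = 22.029 kPa
Denominator = 19.3·4.4·sin13.2°·cos13.2° = 19.3·4.4·0.2284·0.9736 = 18.879 kPa
FS = 22.029 / 18.879 = 1.167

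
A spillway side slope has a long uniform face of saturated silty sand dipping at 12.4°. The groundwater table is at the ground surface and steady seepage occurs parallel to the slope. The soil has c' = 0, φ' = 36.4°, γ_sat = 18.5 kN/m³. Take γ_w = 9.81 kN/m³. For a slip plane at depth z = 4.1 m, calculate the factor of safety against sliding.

FS = 1.58

With seepage parallel to the slope and the water table at the surface, the effective normal stress on the slip plane uses the buoyant unit weight γ' = γ_sat − γ_w while the driving shear stress uses γ_sat:
FS = [c' + γ' z cos²β tanφ'] / [γ_sat z sinβ cosβ]
(For c' = 0 this reduces to FS = (γ'/γ_sat)·tanφ'/tanβ.)
γ' = 18.5 − 9.81 = 8.69 kN/m³
Numerator = 0.0 + 8.69·4.1·cos²12.4°·tan36.4° = 0.0 + 8.69·4.1·0.9539·0.7373 = 25.057 kPa
Denominator = 18.5·4.1·sin12.4°·cos12.4° = 18.5·4.1·0.2147·0.9767 = 15.908 kPa
FS = 25.057 / 15.908 = 1.575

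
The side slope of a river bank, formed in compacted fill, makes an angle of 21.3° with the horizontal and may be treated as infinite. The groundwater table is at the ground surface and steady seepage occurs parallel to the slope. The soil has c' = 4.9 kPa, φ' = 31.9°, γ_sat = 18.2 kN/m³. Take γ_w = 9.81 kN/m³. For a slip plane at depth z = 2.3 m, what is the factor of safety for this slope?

With seepage parallel to the slope and the water table at the surface, the effective normal stress on the slip plane uses the buoyant unit weight γ' = γ_sat − γ_w while the driving shear stress uses γ_sat:
FS = [c' + γ' z cos²β tanφ'] / [γ_sat z sinβ cosβ]
γ' = 18.2 − 9.81 = 8.39 kN/m³
Numerator = 4.9 + 8.39·2.3·cos²21.3°·tan31.9° = 4.9 + 8.39·2.3·0.8680·0.6224 = 15.326 kPa
Denominator = 18.2·2.3·sin21.3°·cos21.3° = 18.2·2.3·0.3633·0.9317 = 14.167 kPa
FS = 15.326 / 14.167 = 1.082

FS = 1.08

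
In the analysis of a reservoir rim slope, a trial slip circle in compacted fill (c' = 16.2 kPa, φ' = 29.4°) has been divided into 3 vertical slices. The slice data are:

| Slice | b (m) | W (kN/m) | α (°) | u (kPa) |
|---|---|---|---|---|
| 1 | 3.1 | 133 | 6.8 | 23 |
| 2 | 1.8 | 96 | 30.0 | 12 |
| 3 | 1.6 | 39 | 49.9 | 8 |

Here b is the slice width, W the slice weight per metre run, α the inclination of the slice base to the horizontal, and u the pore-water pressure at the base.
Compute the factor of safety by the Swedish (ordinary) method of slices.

FS = 2.08

Ordinary method of slices: FS = Σ[c'·Δl_i + (W_i cosα_i − u_i·Δl_i)·tanφ'] / Σ W_i sinα_i, with Δl_i = b_i / cosα_i.
Slice 1: Δl = 3.1/cos6.8° = 3.122 m; N'_1 = 133·cos6.8° − 23·3.122 = 60.3; c'Δl = 50.58; W sinα = 15.7
Slice 2: Δl = 1.8/cos30.0° = 2.078 m; N'_2 = 96·cos30.0° − 12·2.078 = 58.2; c'Δl = 33.67; W sinα = 48.0
Slice 3: Δl = 1.6/cos49.9° = 2.484 m; N'_3 = 39·cos49.9° − 8·2.484 = 5.2; c'Δl = 40.24; W sinα = 29.8
Σc'Δl = 124.5 kN/m; ΣN' = 123.7 kN/m; ΣW sinα = 93.6 kN/m
Resisting = 124.5 + 123.7·tan29.4° = 124.5 + 69.7 = 194.2 kN/m
FS = 194.2 / 93.6 = 2.075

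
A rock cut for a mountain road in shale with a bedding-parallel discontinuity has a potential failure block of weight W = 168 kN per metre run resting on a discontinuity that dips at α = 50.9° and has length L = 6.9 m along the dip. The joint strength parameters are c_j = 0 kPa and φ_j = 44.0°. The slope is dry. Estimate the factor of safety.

Resolving the block weight along and normal to the plane and applying the Mohr–Coulomb strength on the joint:
N' = W cosα = 168·cos50.9° = 106.0 kN/m
Driving force T = W sinα = 168·sin50.9° = 130.4 kN/m
Resisting force R = c_j·L + N'·tanφ_j = 0·6.9 + 106.0·tan44.0° = 0.0 + 102.3 = 102.3 kN/m
FS = R / T = 102.3 / 130.4 = 0.785

FS = 0.78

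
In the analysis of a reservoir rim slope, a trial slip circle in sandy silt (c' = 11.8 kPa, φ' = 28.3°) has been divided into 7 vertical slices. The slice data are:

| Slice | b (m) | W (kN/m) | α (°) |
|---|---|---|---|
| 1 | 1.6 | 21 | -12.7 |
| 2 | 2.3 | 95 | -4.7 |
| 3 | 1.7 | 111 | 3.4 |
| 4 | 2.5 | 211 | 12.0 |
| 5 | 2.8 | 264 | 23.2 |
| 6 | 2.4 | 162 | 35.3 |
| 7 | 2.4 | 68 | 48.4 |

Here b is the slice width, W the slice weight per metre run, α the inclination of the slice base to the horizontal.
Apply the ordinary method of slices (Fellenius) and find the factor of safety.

FS = 2.34

Ordinary method of slices: FS = Σ[c'·Δl_i + (W_i cosα_i)·tanφ'] / Σ W_i sinα_i, with Δl_i = b_i / cosα_i.
Slice 1: Δl = 1.6/cos(-12.7°) = 1.640 m; N'_1 = 21·cos(-12.7°) = 20.5; c'Δl = 19.35; W sinα = -4.6
Slice 2: Δl = 2.3/cos(-4.7°) = 2.308 m; N'_2 = 95·cos(-4.7°) = 94.7; c'Δl = 27.23; W sinα = -7.8
Slice 3: Δl = 1.7/cos3.4° = 1.703 m; N'_3 = 111·cos3.4° = 110.8; c'Δl = 20.10; W sinα = 6.6
Slice 4: Δl = 2.5/cos12.0° = 2.556 m; N'_4 = 211·cos12.0° = 206.4; c'Δl = 30.16; W sinα = 43.9
Slice 5: Δl = 2.8/cos23.2° = 3.046 m; N'_5 = 264·cos23.2° = 242.7; c'Δl = 35.95; W sinα = 104.0
Slice 6: Δl = 2.4/cos35.3° = 2.941 m; N'_6 = 162·cos35.3° = 132.2; c'Δl = 34.70; W sinα = 93.6
Slice 7: Δl = 2.4/cos48.4° = 3.615 m; N'_7 = 68·cos48.4° = 45.1; c'Δl = 42.66; W sinα = 50.9
Σc'Δl = 210.1 kN/m; ΣN' = 852.4 kN/m; ΣW sinα = 286.5 kN/m
Resisting = 210.1 + 852.4·tan28.3° = 210.1 + 459.0 = 669.1 kN/m
FS = 669.1 / 286.5 = 2.335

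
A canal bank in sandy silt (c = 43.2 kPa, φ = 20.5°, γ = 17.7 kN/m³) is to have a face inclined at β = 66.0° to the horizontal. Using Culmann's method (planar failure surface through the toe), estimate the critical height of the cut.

Culmann's analysis gives the critical failure plane at α_cr = (β + φ)/2 = (66.0 + 20.5)/2 = 43.2°, and the critical height
H_c = (4c/γ) · sinβ cosφ / [1 − cos(β − φ)]
    = (4·43.2/17.7) · sin66.0°·cos20.5° / [1 − cos(45.5°)]
    = 9.763 · 0.9135·0.9367 / [1 − 0.7009]
    = 9.763 · 0.8557 / 0.2991
    = 27.93 m

H_c = 27.93 m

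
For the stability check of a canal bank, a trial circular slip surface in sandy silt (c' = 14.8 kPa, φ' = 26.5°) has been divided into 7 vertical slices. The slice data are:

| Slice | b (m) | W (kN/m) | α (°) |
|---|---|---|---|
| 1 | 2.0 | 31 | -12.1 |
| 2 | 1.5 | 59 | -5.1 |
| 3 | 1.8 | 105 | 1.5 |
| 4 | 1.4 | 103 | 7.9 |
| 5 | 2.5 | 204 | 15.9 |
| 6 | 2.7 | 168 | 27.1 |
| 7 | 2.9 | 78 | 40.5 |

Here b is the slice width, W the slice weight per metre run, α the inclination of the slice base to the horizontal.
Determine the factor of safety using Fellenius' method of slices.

FS = 3.13

Ordinary method of slices: FS = Σ[c'·Δl_i + (W_i cosα_i)·tanφ'] / Σ W_i sinα_i, with Δl_i = b_i / cosα_i.
Slice 1: Δl = 2.0/cos(-12.1°) = 2.045 m; N'_1 = 31·cos(-12.1°) = 30.3; c'Δl = 30.27; W sinα = -6.5
Slice 2: Δl = 1.5/cos(-5.1°) = 1.506 m; N'_2 = 59·cos(-5.1°) = 58.8; c'Δl = 22.29; W sinα = -5.2
Slice 3: Δl = 1.8/cos1.5° = 1.801 m; N'_3 = 105·cos1.5° = 105.0; c'Δl = 26.65; W sinα = 2.7
Slice 4: Δl = 1.4/cos7.9° = 1.413 m; N'_4 = 103·cos7.9° = 102.0; c'Δl = 20.92; W sinα = 14.2
Slice 5: Δl = 2.5/cos15.9° = 2.599 m; N'_5 = 204·cos15.9° = 196.2; c'Δl = 38.47; W sinα = 55.9
Slice 6: Δl = 2.7/cos27.1° = 3.033 m; N'_6 = 168·cos27.1° = 149.6; c'Δl = 44.89; W sinα = 76.5
Slice 7: Δl = 2.9/cos40.5° = 3.814 m; N'_7 = 78·cos40.5° = 59.3; c'Δl = 56.44; W sinα = 50.7
Σc'Δl = 239.9 kN/m; ΣN' = 701.1 kN/m; ΣW sinα = 188.2 kN/m
Resisting = 239.9 + 701.1·tan26.5° = 239.9 + 349.6 = 589.5 kN/m
FS = 589.5 / 188.2 = 3.132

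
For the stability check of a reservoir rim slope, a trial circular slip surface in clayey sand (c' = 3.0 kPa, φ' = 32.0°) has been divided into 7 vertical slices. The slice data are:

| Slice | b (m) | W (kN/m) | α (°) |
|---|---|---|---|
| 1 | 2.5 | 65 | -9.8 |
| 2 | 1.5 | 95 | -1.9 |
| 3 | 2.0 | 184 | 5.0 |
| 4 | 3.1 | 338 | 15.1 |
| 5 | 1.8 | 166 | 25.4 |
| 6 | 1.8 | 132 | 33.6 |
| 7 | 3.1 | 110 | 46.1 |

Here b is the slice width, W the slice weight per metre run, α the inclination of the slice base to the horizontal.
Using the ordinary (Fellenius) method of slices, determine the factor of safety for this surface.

Ordinary method of slices: FS = Σ[c'·Δl_i + (W_i cosα_i)·tanφ'] / Σ W_i sinα_i, with Δl_i = b_i / cosα_i.
Slice 1: Δl = 2.5/cos(-9.8°) = 2.537 m; N'_1 = 65·cos(-9.8°) = 64.1; c'Δl = 7.61; W sinα = -11.1
Slice 2: Δl = 1.5/cos(-1.9°) = 1.501 m; N'_2 = 95·cos(-1.9°) = 94.9; c'Δl = 4.50; W sinα = -3.1
Slice 3: Δl = 2.0/cos5.0° = 2.008 m; N'_3 = 184·cos5.0° = 183.3; c'Δl = 6.02; W sinα = 16.0
Slice 4: Δl = 3.1/cos15.1° = 3.211 m; N'_4 = 338·cos15.1° = 326.3; c'Δl = 9.63; W sinα = 88.1
Slice 5: Δl = 1.8/cos25.4° = 1.993 m; N'_5 = 166·cos25.4° = 150.0; c'Δl = 5.98; W sinα = 71.2
Slice 6: Δl = 1.8/cos33.6° = 2.161 m; N'_6 = 132·cos33.6° = 109.9; c'Δl = 6.48; W sinα = 73.0
Slice 7: Δl = 3.1/cos46.1° = 4.471 m; N'_7 = 110·cos46.1° = 76.3; c'Δl = 13.41; W sinα = 79.3
Σc'Δl = 53.6 kN/m; ΣN' = 1004.8 kN/m; ΣW sinα = 313.4 kN/m
Resisting = 53.6 + 1004.8·tan32.0° = 53.6 + 627.9 = 681.5 kN/m
FS = 681.5 / 313.4 = 2.175

FS = 2.17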